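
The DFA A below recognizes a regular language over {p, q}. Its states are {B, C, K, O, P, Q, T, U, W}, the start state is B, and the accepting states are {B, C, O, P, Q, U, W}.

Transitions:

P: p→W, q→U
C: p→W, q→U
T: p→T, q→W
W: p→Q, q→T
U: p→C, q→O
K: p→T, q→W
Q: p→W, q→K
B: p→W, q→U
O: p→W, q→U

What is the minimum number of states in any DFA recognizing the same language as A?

Reachable states from the start: {B,C,K,O,Q,T,U,W}. Unreachable: {P} — drop them.
P0 = {B,C,O,Q,U,W} | {K,T}.
Refine {B,C,O,Q,U,W} on symbol q: members go to different blocks, giving {B,C,O,U} and {Q,W}.
Refine {B,C,O,U} on symbol p: members go to different blocks, giving {B,C,O} and {U}.
Stable partition: {B,C,O} | {K,T} | {Q,W} | {U} — 4 equivalence classes.

4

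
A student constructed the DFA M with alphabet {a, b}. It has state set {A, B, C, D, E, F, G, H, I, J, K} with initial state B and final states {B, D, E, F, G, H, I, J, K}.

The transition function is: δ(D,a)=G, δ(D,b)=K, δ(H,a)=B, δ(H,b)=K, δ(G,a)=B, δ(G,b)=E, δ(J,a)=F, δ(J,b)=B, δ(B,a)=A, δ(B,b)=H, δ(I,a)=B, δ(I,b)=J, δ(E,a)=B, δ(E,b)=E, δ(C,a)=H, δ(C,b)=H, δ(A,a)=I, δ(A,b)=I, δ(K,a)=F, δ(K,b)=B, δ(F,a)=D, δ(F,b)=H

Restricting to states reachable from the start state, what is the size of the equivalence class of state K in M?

First remove the unreachable states {C}; 10 states remain.
Initial partition by acceptance: {B,D,E,F,G,H,I,J,K} | {A}.
Split {B,D,E,F,G,H,I,J,K} by δ(·,a) → {D,E,F,G,H,I,J,K} and {B}.
On input a, block {D,E,F,G,H,I,J,K} splits into {D,F,J,K} and {E,G,H,I}.
On input a, block {D,F,J,K} splits into {F,J,K} and {D}.
Refine {F,J,K} on symbol a: members go to different blocks, giving {J,K} and {F}.
Refine {E,G,H,I} on symbol b: members go to different blocks, giving {E,G} and {H,I}.
Stable partition: {J,K} | {A} | {B} | {E,G} | {D} | {F} | {H,I} — 7 equivalence classes.
State K belongs to the block {J,K}, which has 2 states.

2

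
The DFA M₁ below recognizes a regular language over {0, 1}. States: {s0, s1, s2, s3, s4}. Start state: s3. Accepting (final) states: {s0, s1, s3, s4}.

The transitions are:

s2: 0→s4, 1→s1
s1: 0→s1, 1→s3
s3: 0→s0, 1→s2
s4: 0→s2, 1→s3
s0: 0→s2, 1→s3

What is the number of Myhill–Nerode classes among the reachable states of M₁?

4

Start with accepting vs non-accepting: {s0,s1,s3,s4} | {s2}.
Split {s0,s1,s3,s4} by δ(·,0) → {s0,s4} and {s1,s3}.
Split {s1,s3} by δ(·,0) → {s1} and {s3}.
Stable partition: {s0,s4} | {s2} | {s1} | {s3} — 4 equivalence classes.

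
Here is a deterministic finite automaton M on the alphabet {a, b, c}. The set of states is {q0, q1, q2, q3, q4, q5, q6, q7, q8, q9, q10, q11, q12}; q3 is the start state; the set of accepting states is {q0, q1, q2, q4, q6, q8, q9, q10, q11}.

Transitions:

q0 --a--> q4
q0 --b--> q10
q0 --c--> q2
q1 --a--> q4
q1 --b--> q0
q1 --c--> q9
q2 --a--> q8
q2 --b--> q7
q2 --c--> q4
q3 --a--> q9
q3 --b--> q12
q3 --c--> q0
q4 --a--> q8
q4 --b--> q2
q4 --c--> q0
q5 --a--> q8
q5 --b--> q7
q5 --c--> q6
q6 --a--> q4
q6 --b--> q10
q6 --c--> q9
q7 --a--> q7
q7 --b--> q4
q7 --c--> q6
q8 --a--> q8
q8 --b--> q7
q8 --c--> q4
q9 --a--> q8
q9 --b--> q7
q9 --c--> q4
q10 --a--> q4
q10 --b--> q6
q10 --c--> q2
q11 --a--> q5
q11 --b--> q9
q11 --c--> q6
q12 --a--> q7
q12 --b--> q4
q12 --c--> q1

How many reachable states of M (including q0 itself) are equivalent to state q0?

First remove the unreachable states {q5,q11}; 11 states remain.
Initial partition by acceptance: {q0,q1,q2,q4,q6,q8,q9,q10} | {q3,q7,q12}.
Refine {q0,q1,q2,q4,q6,q8,q9,q10} on symbol b: members go to different blocks, giving {q0,q1,q4,q6,q10} and {q2,q8,q9}.
Refine {q0,q1,q4,q6,q10} on symbol a: members go to different blocks, giving {q0,q1,q6,q10} and {q4}.
On input a, block {q3,q7,q12} splits into {q7,q12} and {q3}.
Stable partition: {q0,q1,q6,q10} | {q7,q12} | {q2,q8,q9} | {q4} | {q3} — 5 equivalence classes.
State q0 belongs to the block {q0,q1,q6,q10}, which has 4 states.

4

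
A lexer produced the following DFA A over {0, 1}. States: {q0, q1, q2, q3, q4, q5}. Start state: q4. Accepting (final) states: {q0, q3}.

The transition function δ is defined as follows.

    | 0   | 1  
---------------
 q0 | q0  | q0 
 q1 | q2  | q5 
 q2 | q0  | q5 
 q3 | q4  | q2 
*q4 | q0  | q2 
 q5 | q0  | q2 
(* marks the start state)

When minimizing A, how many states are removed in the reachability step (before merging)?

2

Starting at q4 and following transitions, the reachable set is {q0, q2, q4, q5}. That leaves q1, q3 unreachable — 2 in total.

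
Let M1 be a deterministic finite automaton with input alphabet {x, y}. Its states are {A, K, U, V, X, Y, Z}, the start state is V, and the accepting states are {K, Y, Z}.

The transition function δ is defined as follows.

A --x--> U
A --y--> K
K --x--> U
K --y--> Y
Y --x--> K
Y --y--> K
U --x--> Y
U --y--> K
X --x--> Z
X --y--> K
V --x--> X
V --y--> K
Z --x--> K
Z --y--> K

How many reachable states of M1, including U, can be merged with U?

2

States {A} cannot be reached from the start state, so discard them.
P0 = {K,Y,Z} | {U,V,X}.
On input x, block {K,Y,Z} splits into {Y,Z} and {K}.
On input x, block {U,V,X} splits into {U,X} and {V}.
The partition is now stable with 4 blocks: {Y,Z} | {U,X} | {K} | {V}.
The equivalence class containing U is {U,X}, of size 2.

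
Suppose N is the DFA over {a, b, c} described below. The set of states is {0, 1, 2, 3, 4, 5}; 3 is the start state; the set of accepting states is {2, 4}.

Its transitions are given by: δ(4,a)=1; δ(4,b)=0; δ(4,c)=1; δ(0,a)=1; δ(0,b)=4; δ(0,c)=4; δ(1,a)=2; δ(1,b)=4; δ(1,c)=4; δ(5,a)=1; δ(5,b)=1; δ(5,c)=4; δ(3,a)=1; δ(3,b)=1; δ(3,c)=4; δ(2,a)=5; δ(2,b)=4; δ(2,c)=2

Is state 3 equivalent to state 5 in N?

Yes

All states are reachable from the start state.
Start with accepting vs non-accepting: {2,4} | {0,1,3,5}.
Split {2,4} by δ(·,b) → {2} and {4}.
On input a, block {0,1,3,5} splits into {0,3,5} and {1}.
On input b, block {0,3,5} splits into {3,5} and {0}.
The partition is now stable with 5 blocks: {2} | {3,5} | {4} | {1} | {0}.
3 and 5 lie in the same block of the stable partition, so they are equivalent — no string distinguishes them.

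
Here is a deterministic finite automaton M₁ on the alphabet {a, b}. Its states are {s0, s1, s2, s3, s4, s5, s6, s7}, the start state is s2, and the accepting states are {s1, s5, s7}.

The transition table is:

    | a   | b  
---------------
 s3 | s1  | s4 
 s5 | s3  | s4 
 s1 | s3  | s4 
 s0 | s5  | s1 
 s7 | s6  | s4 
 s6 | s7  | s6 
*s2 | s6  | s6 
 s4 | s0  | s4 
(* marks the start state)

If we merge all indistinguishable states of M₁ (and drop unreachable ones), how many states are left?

7

P0 = {s1,s5,s7} | {s0,s2,s3,s4,s6}.
Split {s0,s2,s3,s4,s6} by δ(·,a) → {s0,s3,s6} and {s2,s4}.
Refine {s0,s3,s6} on symbol b: members go to different blocks, giving {s0} and {s3} and {s6}.
Split {s1,s5,s7} by δ(·,a) → {s1,s5} and {s7}.
Refine {s2,s4} on symbol a: members go to different blocks, giving {s2} and {s4}.
The partition is now stable with 7 blocks: {s1,s5} | {s0} | {s2} | {s3} | {s6} | {s7} | {s4}.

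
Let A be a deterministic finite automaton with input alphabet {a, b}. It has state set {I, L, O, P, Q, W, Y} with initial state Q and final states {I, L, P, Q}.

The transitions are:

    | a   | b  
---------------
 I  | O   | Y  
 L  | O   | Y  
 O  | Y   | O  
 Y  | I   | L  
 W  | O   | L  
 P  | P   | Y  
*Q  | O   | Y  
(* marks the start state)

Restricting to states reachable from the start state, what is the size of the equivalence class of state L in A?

Reachable states from the start: {I,L,O,Q,Y}. Unreachable: {P,W} — drop them.
P0 = {I,L,Q} | {O,Y}.
On input a, block {O,Y} splits into {Y} and {O}.
The partition is now stable with 3 blocks: {I,L,Q} | {Y} | {O}.
The equivalence class containing L is {I,L,Q}, of size 3.

3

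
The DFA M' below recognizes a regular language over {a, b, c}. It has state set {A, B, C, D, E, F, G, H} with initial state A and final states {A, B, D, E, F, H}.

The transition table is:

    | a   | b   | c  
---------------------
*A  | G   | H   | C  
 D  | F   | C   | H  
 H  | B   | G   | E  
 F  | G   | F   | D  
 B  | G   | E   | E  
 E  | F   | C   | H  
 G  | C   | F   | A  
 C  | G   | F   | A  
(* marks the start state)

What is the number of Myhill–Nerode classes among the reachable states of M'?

Start with accepting vs non-accepting: {A,B,D,E,F,H} | {C,G}.
Refine {A,B,D,E,F,H} on symbol a: members go to different blocks, giving {A,B,F} and {D,E,H}.
Refine {A,B,F} on symbol b: members go to different blocks, giving {A,B} and {F}.
Refine {A,B} on symbol c: members go to different blocks, giving {A} and {B}.
On input a, block {D,E,H} splits into {D,E} and {H}.
The partition is now stable with 6 blocks: {A} | {C,G} | {D,E} | {F} | {B} | {H}.

6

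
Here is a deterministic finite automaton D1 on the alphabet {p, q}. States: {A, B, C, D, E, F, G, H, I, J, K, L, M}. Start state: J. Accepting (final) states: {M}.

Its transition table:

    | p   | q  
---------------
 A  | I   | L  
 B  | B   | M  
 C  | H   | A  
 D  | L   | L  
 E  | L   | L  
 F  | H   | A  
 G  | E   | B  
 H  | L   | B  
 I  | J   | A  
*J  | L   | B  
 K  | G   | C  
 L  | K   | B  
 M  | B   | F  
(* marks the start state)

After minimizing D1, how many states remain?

States {D} cannot be reached from the start state, so discard them.
P0 = {M} | {A,B,C,E,F,G,H,I,J,K,L}.
On input q, block {A,B,C,E,F,G,H,I,J,K,L} splits into {A,C,E,F,G,H,I,J,K,L} and {B}.
On input q, block {A,C,E,F,G,H,I,J,K,L} splits into {A,C,E,F,I,K} and {G,H,J,L}.
Refine {A,C,E,F,I,K} on symbol p: members go to different blocks, giving {C,E,F,I,K} and {A}.
Refine {C,E,F,I,K} on symbol q: members go to different blocks, giving {C,F,I} and {E} and {K}.
Split {G,H,J,L} by δ(·,p) → {H,J} and {G} and {L}.
The partition is now stable with 9 blocks: {M} | {C,F,I} | {B} | {H,J} | {A} | {E} | {K} | {G} | {L}.

9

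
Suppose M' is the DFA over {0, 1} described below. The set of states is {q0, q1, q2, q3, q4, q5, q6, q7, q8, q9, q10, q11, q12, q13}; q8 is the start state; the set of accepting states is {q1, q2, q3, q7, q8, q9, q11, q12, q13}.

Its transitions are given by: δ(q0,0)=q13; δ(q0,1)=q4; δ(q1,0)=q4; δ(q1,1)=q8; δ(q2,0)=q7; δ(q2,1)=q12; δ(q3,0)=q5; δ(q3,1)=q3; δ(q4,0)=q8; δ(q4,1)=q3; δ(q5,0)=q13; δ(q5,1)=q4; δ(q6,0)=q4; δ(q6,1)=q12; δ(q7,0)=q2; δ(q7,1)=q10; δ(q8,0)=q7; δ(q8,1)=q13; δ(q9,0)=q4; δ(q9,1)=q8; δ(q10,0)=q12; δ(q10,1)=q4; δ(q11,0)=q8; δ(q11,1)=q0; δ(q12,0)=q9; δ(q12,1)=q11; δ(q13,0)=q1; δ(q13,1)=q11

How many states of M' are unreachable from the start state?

1

No path from q8 leads to q6; the other 13 states are all reachable.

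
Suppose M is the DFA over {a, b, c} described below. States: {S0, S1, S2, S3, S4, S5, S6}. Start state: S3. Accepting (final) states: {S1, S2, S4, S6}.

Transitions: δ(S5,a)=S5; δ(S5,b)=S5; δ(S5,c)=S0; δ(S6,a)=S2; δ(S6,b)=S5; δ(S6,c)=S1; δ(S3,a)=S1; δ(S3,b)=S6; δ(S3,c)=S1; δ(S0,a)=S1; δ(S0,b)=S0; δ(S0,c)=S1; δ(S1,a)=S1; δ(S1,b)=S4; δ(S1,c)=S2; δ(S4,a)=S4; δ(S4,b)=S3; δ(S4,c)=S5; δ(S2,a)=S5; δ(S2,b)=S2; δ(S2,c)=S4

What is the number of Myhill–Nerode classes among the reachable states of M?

Initial partition by acceptance: {S1,S2,S4,S6} | {S0,S3,S5}.
On input a, block {S1,S2,S4,S6} splits into {S1,S4,S6} and {S2}.
Refine {S1,S4,S6} on symbol a: members go to different blocks, giving {S1,S4} and {S6}.
On input b, block {S1,S4} splits into {S1} and {S4}.
Split {S0,S3,S5} by δ(·,a) → {S0,S3} and {S5}.
On input b, block {S0,S3} splits into {S0} and {S3}.
Stable partition: {S1} | {S0} | {S2} | {S6} | {S4} | {S5} | {S3} — 7 equivalence classes.

7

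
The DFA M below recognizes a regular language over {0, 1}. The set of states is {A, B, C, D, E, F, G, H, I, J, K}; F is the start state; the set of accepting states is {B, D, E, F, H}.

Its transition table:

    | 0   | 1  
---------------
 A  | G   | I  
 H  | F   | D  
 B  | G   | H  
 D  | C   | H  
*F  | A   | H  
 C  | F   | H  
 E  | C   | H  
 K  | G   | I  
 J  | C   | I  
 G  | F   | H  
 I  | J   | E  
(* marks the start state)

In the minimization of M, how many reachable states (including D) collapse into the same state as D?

First remove the unreachable states {B,K}; 9 states remain.
Initial partition by acceptance: {D,E,F,H} | {A,C,G,I,J}.
Split {D,E,F,H} by δ(·,0) → {D,E,F} and {H}.
Split {A,C,G,I,J} by δ(·,0) → {A,I,J} and {C,G}.
On input 0, block {D,E,F} splits into {D,E} and {F}.
Refine {A,I,J} on symbol 0: members go to different blocks, giving {A,J} and {I}.
No further refinement is possible. Final partition (6 blocks): {D,E} | {A,J} | {H} | {C,G} | {F} | {I}.
State D belongs to the block {D,E}, which has 2 states.

2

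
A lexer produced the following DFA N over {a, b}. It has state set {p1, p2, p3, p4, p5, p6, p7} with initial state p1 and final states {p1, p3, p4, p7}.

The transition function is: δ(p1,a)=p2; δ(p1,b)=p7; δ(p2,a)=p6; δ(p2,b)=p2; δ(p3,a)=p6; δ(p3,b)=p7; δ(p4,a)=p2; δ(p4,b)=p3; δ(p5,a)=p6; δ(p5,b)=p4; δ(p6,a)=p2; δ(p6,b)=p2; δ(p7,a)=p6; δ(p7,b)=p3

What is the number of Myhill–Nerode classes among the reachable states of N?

2

States {p4,p5} cannot be reached from the start state, so discard them.
Start with accepting vs non-accepting: {p1,p3,p7} | {p2,p6}.
Stable partition: {p1,p3,p7} | {p2,p6} — 2 equivalence classes.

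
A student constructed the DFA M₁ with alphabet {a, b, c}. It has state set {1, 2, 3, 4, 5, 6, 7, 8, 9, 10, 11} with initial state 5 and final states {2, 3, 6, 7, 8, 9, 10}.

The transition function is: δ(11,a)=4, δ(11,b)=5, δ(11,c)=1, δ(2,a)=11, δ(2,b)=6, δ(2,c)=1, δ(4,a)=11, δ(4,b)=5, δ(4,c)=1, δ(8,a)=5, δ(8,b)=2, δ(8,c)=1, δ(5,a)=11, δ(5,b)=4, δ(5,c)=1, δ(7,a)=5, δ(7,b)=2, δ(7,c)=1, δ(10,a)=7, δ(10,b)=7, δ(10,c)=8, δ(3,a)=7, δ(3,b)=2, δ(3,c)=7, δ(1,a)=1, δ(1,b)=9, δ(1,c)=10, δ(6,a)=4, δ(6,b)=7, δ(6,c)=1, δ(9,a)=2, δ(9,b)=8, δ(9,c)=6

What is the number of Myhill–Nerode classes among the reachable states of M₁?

4

First remove the unreachable states {3}; 10 states remain.
Initial partition by acceptance: {2,6,7,8,9,10} | {1,4,5,11}.
Refine {2,6,7,8,9,10} on symbol a: members go to different blocks, giving {2,6,7,8} and {9,10}.
On input b, block {1,4,5,11} splits into {4,5,11} and {1}.
Stable partition: {2,6,7,8} | {4,5,11} | {9,10} | {1} — 4 equivalence classes.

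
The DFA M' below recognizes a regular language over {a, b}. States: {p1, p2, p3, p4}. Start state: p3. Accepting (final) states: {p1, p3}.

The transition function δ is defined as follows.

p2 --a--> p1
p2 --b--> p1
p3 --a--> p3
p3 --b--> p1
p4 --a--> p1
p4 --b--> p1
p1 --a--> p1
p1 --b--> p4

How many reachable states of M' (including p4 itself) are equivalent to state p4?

1

States {p2} cannot be reached from the start state, so discard them.
P0 = {p1,p3} | {p4}.
On input b, block {p1,p3} splits into {p1} and {p3}.
Stable partition: {p1} | {p4} | {p3} — 3 equivalence classes.
The equivalence class containing p4 is {p4}, of size 1.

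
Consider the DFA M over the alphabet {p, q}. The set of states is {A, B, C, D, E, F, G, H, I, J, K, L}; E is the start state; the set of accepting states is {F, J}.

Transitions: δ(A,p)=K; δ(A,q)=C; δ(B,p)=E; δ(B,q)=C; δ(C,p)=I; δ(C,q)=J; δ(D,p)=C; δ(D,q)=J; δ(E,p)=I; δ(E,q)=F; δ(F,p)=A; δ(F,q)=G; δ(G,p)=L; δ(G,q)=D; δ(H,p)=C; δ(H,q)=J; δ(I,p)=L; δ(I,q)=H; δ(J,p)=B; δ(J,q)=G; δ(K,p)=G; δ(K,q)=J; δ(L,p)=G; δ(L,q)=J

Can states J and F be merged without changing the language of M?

Start with accepting vs non-accepting: {F,J} | {A,B,C,D,E,G,H,I,K,L}.
On input q, block {A,B,C,D,E,G,H,I,K,L} splits into {C,D,E,H,K,L} and {A,B,G,I}.
On input p, block {C,D,E,H,K,L} splits into {C,E,K,L} and {D,H}.
Refine {A,B,G,I} on symbol q: members go to different blocks, giving {A,B} and {G,I}.
No further refinement is possible. Final partition (5 blocks): {F,J} | {C,E,K,L} | {A,B} | {D,H} | {G,I}.
J and F lie in the same block of the stable partition, so they are equivalent — no string distinguishes them.

Yes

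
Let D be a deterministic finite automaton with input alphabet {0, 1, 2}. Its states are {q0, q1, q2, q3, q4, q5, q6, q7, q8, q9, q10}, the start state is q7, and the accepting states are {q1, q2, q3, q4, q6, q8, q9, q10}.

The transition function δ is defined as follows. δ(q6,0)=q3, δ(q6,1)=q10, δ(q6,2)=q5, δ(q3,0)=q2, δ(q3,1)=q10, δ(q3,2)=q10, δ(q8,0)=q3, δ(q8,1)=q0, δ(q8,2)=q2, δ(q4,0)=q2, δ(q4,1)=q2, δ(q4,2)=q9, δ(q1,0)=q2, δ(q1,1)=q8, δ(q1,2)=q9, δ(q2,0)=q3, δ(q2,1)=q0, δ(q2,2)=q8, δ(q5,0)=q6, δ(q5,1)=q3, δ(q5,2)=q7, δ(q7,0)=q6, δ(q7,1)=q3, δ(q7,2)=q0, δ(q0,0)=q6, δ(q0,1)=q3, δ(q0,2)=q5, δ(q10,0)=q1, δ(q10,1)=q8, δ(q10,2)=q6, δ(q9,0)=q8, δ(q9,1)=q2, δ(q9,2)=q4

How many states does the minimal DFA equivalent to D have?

Every state is reachable, so we keep all 11.
Initial partition by acceptance: {q1,q2,q3,q4,q6,q8,q9,q10} | {q0,q5,q7}.
Split {q1,q2,q3,q4,q6,q8,q9,q10} by δ(·,1) → {q1,q3,q4,q6,q9,q10} and {q2,q8}.
Refine {q1,q3,q4,q6,q9,q10} on symbol 0: members go to different blocks, giving {q1,q3,q4,q9} and {q6,q10}.
Split {q1,q3,q4,q9} by δ(·,1) → {q1,q4,q9} and {q3}.
Refine {q6,q10} on symbol 0: members go to different blocks, giving {q6} and {q10}.
Stable partition: {q1,q4,q9} | {q0,q5,q7} | {q2,q8} | {q6} | {q3} | {q10} — 6 equivalence classes.

6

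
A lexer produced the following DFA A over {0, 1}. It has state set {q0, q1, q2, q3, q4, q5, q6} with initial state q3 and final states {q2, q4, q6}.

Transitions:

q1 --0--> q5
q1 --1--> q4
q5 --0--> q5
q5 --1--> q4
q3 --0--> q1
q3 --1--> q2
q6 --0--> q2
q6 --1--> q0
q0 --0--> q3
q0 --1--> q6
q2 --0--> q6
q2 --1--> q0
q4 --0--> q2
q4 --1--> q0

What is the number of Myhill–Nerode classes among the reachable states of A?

2

Start with accepting vs non-accepting: {q2,q4,q6} | {q0,q1,q3,q5}.
Stable partition: {q2,q4,q6} | {q0,q1,q3,q5} — 2 equivalence classes.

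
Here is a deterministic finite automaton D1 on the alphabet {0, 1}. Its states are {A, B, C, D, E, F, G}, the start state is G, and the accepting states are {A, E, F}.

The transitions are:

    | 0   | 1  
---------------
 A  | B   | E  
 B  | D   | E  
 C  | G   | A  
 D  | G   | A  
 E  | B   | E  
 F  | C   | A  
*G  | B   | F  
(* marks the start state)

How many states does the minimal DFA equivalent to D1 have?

2

P0 = {A,E,F} | {B,C,D,G}.
Stable partition: {A,E,F} | {B,C,D,G} — 2 equivalence classes.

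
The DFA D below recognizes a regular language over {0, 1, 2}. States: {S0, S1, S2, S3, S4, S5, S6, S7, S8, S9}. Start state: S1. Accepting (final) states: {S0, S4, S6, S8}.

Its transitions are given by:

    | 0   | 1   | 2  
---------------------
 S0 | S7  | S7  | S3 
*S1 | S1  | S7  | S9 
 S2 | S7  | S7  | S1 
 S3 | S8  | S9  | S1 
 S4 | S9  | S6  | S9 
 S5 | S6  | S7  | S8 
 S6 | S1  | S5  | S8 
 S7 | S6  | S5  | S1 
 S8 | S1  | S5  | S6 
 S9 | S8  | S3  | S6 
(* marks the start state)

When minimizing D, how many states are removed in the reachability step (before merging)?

No path from S1 leads to S0, S2, S4; the other 7 states are all reachable.

3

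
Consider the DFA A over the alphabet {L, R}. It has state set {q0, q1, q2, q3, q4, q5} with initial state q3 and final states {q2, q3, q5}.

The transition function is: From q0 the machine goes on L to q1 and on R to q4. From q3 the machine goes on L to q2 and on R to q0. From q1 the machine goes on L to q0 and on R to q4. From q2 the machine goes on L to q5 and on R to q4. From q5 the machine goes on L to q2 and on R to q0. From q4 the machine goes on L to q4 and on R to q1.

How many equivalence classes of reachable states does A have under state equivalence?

2

All states are reachable from the start state.
P0 = {q2,q3,q5} | {q0,q1,q4}.
Stable partition: {q2,q3,q5} | {q0,q1,q4} — 2 equivalence classes.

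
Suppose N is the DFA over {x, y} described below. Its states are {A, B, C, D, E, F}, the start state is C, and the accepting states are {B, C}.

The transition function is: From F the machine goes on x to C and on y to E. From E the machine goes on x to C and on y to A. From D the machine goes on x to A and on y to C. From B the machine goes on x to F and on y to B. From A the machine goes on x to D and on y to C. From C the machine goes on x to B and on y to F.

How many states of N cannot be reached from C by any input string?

0

Every one of the 6 states is reachable from C.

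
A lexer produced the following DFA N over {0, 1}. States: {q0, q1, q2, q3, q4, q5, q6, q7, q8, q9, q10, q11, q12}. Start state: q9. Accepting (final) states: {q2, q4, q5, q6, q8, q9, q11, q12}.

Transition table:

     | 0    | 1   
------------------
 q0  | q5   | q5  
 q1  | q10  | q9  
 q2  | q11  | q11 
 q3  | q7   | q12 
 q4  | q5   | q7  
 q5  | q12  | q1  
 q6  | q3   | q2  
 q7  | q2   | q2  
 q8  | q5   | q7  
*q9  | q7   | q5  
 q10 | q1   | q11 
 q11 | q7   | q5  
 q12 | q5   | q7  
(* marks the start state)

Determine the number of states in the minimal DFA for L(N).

6

States {q0,q3,q4,q6,q8} cannot be reached from the start state, so discard them.
Start with accepting vs non-accepting: {q2,q5,q9,q11,q12} | {q1,q7,q10}.
Refine {q2,q5,q9,q11,q12} on symbol 0: members go to different blocks, giving {q2,q5,q12} and {q9,q11}.
Refine {q2,q5,q12} on symbol 0: members go to different blocks, giving {q5,q12} and {q2}.
Split {q1,q7,q10} by δ(·,0) → {q1,q10} and {q7}.
Split {q5,q12} by δ(·,1) → {q5} and {q12}.
The partition is now stable with 6 blocks: {q5} | {q1,q10} | {q9,q11} | {q2} | {q7} | {q12}.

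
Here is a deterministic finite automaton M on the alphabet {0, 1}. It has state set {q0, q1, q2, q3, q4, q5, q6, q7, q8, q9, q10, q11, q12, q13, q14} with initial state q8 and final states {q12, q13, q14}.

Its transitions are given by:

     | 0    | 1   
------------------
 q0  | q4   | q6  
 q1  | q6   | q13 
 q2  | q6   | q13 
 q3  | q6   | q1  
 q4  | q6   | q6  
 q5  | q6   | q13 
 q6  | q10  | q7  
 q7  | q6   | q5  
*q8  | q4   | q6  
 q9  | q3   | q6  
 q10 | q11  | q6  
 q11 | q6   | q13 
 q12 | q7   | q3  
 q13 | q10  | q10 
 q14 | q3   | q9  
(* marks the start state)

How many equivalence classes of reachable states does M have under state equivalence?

7

States {q0,q1,q2,q3,q9,q12,q14} cannot be reached from the start state, so discard them.
P0 = {q13} | {q4,q5,q6,q7,q8,q10,q11}.
On input 1, block {q4,q5,q6,q7,q8,q10,q11} splits into {q4,q6,q7,q8,q10} and {q5,q11}.
Refine {q4,q6,q7,q8,q10} on symbol 0: members go to different blocks, giving {q4,q6,q7,q8} and {q10}.
Split {q4,q6,q7,q8} by δ(·,0) → {q4,q7,q8} and {q6}.
Split {q4,q7,q8} by δ(·,0) → {q4,q7} and {q8}.
On input 1, block {q4,q7} splits into {q4} and {q7}.
Stable partition: {q13} | {q4} | {q5,q11} | {q10} | {q6} | {q8} | {q7} — 7 equivalence classes.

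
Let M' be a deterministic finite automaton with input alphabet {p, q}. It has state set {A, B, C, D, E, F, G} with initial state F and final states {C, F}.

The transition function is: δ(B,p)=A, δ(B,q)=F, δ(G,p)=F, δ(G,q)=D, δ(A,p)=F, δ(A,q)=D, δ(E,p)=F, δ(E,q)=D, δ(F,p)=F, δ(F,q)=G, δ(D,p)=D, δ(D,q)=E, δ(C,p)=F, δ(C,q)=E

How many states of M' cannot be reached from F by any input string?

BFS from F reaches {D, E, F, G}; the 3 state(s) A, B, C are never visited.

3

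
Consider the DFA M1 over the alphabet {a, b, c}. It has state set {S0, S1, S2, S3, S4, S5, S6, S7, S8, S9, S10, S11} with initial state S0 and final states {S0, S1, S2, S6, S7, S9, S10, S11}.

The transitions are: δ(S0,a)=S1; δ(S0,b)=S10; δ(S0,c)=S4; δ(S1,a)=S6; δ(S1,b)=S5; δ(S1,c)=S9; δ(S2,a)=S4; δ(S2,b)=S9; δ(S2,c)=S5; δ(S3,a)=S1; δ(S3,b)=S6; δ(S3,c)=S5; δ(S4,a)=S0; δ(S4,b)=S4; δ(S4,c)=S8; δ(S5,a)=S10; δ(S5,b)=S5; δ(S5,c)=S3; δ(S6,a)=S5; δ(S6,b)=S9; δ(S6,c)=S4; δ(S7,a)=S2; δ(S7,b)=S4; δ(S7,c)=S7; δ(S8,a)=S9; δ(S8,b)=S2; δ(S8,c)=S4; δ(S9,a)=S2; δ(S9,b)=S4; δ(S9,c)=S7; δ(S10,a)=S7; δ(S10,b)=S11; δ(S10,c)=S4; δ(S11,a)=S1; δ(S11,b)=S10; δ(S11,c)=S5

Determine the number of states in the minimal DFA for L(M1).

Every state is reachable, so we keep all 12.
Start with accepting vs non-accepting: {S0,S1,S2,S6,S7,S9,S10,S11} | {S3,S4,S5,S8}.
Split {S0,S1,S2,S6,S7,S9,S10,S11} by δ(·,a) → {S0,S1,S7,S9,S10,S11} and {S2,S6}.
On input a, block {S0,S1,S7,S9,S10,S11} splits into {S0,S10,S11} and {S1,S7,S9}.
Split {S3,S4,S5,S8} by δ(·,a) → {S3,S8} and {S4,S5}.
The partition is now stable with 5 blocks: {S0,S10,S11} | {S3,S8} | {S2,S6} | {S1,S7,S9} | {S4,S5}.

5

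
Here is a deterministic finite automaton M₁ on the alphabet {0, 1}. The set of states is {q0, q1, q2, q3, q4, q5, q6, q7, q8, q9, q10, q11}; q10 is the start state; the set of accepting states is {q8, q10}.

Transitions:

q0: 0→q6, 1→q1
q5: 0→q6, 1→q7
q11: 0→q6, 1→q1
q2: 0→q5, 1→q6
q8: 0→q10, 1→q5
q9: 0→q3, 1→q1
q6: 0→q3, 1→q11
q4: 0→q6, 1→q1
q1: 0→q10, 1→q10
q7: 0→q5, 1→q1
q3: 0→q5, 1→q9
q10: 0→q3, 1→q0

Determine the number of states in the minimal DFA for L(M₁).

4

Reachable states from the start: {q0,q1,q3,q5,q6,q7,q9,q10,q11}. Unreachable: {q2,q4,q8} — drop them.
Start with accepting vs non-accepting: {q10} | {q0,q1,q3,q5,q6,q7,q9,q11}.
Split {q0,q1,q3,q5,q6,q7,q9,q11} by δ(·,0) → {q0,q3,q5,q6,q7,q9,q11} and {q1}.
Split {q0,q3,q5,q6,q7,q9,q11} by δ(·,1) → {q0,q7,q9,q11} and {q3,q5,q6}.
No further refinement is possible. Final partition (4 blocks): {q10} | {q0,q7,q9,q11} | {q1} | {q3,q5,q6}.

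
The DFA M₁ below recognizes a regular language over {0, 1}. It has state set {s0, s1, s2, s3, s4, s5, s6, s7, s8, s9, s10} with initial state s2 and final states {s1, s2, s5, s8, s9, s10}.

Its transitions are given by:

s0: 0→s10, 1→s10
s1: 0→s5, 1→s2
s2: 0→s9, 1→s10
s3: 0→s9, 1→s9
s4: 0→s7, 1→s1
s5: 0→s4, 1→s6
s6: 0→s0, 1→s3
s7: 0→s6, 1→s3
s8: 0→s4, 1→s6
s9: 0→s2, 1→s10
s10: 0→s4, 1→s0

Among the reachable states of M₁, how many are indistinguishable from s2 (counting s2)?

2

First remove the unreachable states {s8}; 10 states remain.
Initial partition by acceptance: {s1,s2,s5,s9,s10} | {s0,s3,s4,s6,s7}.
On input 0, block {s1,s2,s5,s9,s10} splits into {s1,s2,s9} and {s5,s10}.
Refine {s1,s2,s9} on symbol 0: members go to different blocks, giving {s2,s9} and {s1}.
Refine {s0,s3,s4,s6,s7} on symbol 0: members go to different blocks, giving {s4,s6,s7} and {s0} and {s3}.
On input 0, block {s4,s6,s7} splits into {s4,s7} and {s6}.
On input 0, block {s4,s7} splits into {s4} and {s7}.
On input 1, block {s5,s10} splits into {s5} and {s10}.
No further refinement is possible. Final partition (9 blocks): {s2,s9} | {s4} | {s5} | {s1} | {s0} | {s3} | {s6} | {s7} | {s10}.
State s2 belongs to the block {s2,s9}, which has 2 states.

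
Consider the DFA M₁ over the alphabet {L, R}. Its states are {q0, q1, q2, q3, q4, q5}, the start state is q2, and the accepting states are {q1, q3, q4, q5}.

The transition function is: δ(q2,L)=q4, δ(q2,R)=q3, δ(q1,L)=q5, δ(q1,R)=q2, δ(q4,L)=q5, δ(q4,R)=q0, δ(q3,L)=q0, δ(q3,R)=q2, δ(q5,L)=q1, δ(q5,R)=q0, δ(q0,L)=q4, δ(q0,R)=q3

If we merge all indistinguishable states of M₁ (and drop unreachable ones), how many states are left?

3

Start with accepting vs non-accepting: {q1,q3,q4,q5} | {q0,q2}.
Split {q1,q3,q4,q5} by δ(·,L) → {q1,q4,q5} and {q3}.
Stable partition: {q1,q4,q5} | {q0,q2} | {q3} — 3 equivalence classes.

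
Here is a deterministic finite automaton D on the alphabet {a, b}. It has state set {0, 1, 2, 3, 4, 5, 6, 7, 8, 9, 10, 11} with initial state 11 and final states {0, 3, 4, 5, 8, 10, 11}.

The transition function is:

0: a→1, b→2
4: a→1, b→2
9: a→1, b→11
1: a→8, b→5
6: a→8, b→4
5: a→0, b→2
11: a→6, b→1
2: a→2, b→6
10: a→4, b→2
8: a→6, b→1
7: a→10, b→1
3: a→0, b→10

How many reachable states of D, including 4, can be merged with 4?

2

States {3,7,9,10} cannot be reached from the start state, so discard them.
P0 = {0,4,5,8,11} | {1,2,6}.
On input a, block {0,4,5,8,11} splits into {0,4,8,11} and {5}.
On input a, block {1,2,6} splits into {1,6} and {2}.
On input b, block {0,4,8,11} splits into {0,4} and {8,11}.
Split {1,6} by δ(·,b) → {1} and {6}.
Stable partition: {0,4} | {1} | {5} | {2} | {8,11} | {6} — 6 equivalence classes.
The equivalence class containing 4 is {0,4}, of size 2.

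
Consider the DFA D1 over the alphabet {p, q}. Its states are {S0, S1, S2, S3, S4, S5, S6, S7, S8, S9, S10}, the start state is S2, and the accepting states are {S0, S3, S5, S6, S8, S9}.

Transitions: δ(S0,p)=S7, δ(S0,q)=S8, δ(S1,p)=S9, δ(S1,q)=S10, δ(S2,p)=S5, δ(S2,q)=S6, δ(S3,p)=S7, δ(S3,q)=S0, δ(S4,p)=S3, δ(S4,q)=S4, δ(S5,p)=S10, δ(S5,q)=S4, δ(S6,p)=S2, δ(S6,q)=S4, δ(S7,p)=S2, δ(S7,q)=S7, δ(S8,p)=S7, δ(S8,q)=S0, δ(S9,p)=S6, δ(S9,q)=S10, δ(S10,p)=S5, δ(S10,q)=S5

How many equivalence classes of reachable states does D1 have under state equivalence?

5

Reachable states from the start: {S0,S2,S3,S4,S5,S6,S7,S8,S10}. Unreachable: {S1,S9} — drop them.
Start with accepting vs non-accepting: {S0,S3,S5,S6,S8} | {S2,S4,S7,S10}.
Refine {S0,S3,S5,S6,S8} on symbol q: members go to different blocks, giving {S0,S3,S8} and {S5,S6}.
On input p, block {S2,S4,S7,S10} splits into {S2,S10} and {S4} and {S7}.
The partition is now stable with 5 blocks: {S0,S3,S8} | {S2,S10} | {S5,S6} | {S4} | {S7}.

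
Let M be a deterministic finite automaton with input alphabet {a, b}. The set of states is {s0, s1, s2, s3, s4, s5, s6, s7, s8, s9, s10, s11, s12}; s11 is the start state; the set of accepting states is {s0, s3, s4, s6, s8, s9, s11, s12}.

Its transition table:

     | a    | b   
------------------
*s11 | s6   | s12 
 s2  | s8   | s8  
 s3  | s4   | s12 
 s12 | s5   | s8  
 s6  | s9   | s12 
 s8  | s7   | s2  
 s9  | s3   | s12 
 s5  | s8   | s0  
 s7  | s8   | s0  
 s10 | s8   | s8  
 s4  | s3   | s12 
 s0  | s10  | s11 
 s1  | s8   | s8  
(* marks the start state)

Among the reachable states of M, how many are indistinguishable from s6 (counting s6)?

Reachable states from the start: {s0,s2,s3,s4,s5,s6,s7,s8,s9,s10,s11,s12}. Unreachable: {s1} — drop them.
Initial partition by acceptance: {s0,s3,s4,s6,s8,s9,s11,s12} | {s2,s5,s7,s10}.
On input a, block {s0,s3,s4,s6,s8,s9,s11,s12} splits into {s3,s4,s6,s9,s11} and {s0,s8,s12}.
Refine {s0,s8,s12} on symbol b: members go to different blocks, giving {s0} and {s8} and {s12}.
Refine {s2,s5,s7,s10} on symbol b: members go to different blocks, giving {s2,s10} and {s5,s7}.
The partition is now stable with 6 blocks: {s3,s4,s6,s9,s11} | {s2,s10} | {s0} | {s8} | {s12} | {s5,s7}.
The equivalence class containing s6 is {s3,s4,s6,s9,s11}, of size 5.

5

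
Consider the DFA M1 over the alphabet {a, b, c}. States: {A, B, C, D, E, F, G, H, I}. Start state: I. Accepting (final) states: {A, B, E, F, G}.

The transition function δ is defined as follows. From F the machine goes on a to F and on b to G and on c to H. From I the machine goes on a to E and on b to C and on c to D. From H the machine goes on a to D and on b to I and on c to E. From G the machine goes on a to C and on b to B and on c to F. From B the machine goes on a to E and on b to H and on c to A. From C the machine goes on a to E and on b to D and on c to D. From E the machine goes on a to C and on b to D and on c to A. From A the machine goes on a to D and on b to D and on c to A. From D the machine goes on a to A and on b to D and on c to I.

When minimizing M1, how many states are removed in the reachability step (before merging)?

Starting at I and following transitions, the reachable set is {A, C, D, E, I}. That leaves B, F, G, H unreachable — 4 in total.

4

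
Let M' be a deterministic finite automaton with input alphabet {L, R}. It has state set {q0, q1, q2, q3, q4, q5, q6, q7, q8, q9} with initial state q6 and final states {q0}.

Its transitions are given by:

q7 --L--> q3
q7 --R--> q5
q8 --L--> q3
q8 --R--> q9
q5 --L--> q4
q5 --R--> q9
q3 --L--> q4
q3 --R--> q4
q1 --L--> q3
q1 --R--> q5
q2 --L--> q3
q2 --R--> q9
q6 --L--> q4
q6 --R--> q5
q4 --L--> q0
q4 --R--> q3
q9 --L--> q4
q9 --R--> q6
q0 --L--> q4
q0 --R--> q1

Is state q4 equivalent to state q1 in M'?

Reachable states from the start: {q0,q1,q3,q4,q5,q6,q9}. Unreachable: {q2,q7,q8} — drop them.
P0 = {q0} | {q1,q3,q4,q5,q6,q9}.
On input L, block {q1,q3,q4,q5,q6,q9} splits into {q1,q3,q5,q6,q9} and {q4}.
Refine {q1,q3,q5,q6,q9} on symbol L: members go to different blocks, giving {q3,q5,q6,q9} and {q1}.
On input R, block {q3,q5,q6,q9} splits into {q5,q6,q9} and {q3}.
No further refinement is possible. Final partition (5 blocks): {q0} | {q5,q6,q9} | {q4} | {q1} | {q3}.
q4 and q1 end up in different blocks, so they are distinguishable. For instance, the string 'L' is accepted from only q4.

No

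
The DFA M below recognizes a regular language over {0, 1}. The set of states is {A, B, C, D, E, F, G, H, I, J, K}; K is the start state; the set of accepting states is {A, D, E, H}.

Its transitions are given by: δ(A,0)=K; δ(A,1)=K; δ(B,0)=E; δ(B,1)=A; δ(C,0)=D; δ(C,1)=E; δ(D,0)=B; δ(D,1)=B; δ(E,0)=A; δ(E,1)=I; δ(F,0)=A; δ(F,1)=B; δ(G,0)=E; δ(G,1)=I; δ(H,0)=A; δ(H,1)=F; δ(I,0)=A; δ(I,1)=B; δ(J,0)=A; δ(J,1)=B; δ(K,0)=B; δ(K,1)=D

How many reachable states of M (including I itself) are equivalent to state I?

1

States {C,F,G,H,J} cannot be reached from the start state, so discard them.
Initial partition by acceptance: {A,D,E} | {B,I,K}.
On input 0, block {A,D,E} splits into {A,D} and {E}.
Split {B,I,K} by δ(·,0) → {B} and {I} and {K}.
Split {A,D} by δ(·,0) → {A} and {D}.
No further refinement is possible. Final partition (6 blocks): {A} | {B} | {E} | {I} | {K} | {D}.
The equivalence class containing I is {I}, of size 1.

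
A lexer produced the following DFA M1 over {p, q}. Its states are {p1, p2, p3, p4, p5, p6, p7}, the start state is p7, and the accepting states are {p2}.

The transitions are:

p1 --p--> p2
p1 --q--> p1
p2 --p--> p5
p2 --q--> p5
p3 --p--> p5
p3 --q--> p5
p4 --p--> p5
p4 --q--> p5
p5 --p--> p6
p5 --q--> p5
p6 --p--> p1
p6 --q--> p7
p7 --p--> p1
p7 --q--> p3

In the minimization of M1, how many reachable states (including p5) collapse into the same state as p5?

First remove the unreachable states {p4}; 6 states remain.
Initial partition by acceptance: {p2} | {p1,p3,p5,p6,p7}.
On input p, block {p1,p3,p5,p6,p7} splits into {p3,p5,p6,p7} and {p1}.
Split {p3,p5,p6,p7} by δ(·,p) → {p3,p5} and {p6,p7}.
Refine {p3,p5} on symbol p: members go to different blocks, giving {p3} and {p5}.
On input q, block {p6,p7} splits into {p6} and {p7}.
Stable partition: {p2} | {p3} | {p1} | {p6} | {p5} | {p7} — 6 equivalence classes.
The equivalence class containing p5 is {p5}, of size 1.

1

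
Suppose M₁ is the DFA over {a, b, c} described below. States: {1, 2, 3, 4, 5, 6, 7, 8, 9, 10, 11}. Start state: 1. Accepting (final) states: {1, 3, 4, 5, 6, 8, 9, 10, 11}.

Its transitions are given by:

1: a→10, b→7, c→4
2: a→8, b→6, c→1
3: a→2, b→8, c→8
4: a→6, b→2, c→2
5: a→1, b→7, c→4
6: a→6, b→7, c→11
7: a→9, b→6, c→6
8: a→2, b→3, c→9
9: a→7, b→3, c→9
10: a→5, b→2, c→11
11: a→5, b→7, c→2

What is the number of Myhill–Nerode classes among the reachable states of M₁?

4

P0 = {1,3,4,5,6,8,9,10,11} | {2,7}.
On input a, block {1,3,4,5,6,8,9,10,11} splits into {1,4,5,6,10,11} and {3,8,9}.
On input c, block {1,4,5,6,10,11} splits into {1,5,6,10} and {4,11}.
No further refinement is possible. Final partition (4 blocks): {1,5,6,10} | {2,7} | {3,8,9} | {4,11}.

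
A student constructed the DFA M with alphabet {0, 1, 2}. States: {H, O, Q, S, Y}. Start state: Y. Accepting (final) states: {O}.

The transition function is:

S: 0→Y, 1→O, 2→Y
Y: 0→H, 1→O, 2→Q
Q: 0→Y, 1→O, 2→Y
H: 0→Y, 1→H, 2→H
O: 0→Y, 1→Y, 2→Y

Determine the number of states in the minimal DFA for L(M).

4

First remove the unreachable states {S}; 4 states remain.
Start with accepting vs non-accepting: {O} | {H,Q,Y}.
On input 1, block {H,Q,Y} splits into {Q,Y} and {H}.
On input 0, block {Q,Y} splits into {Q} and {Y}.
The partition is now stable with 4 blocks: {O} | {Q} | {H} | {Y}.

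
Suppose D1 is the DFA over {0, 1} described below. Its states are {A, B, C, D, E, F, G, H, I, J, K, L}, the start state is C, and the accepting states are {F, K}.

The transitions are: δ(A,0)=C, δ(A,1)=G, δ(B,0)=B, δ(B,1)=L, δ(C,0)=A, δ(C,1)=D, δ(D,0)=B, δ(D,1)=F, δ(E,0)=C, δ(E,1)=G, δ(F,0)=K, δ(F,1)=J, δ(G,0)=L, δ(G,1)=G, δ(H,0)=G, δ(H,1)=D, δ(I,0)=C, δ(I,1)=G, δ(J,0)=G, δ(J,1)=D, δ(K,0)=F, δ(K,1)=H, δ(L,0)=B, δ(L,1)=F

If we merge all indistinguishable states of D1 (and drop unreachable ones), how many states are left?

First remove the unreachable states {E,I}; 10 states remain.
P0 = {F,K} | {A,B,C,D,G,H,J,L}.
Refine {A,B,C,D,G,H,J,L} on symbol 1: members go to different blocks, giving {A,B,C,G,H,J} and {D,L}.
On input 0, block {A,B,C,G,H,J} splits into {A,B,C,H,J} and {G}.
Refine {A,B,C,H,J} on symbol 0: members go to different blocks, giving {A,B,C} and {H,J}.
Refine {A,B,C} on symbol 1: members go to different blocks, giving {B,C} and {A}.
On input 0, block {B,C} splits into {B} and {C}.
No further refinement is possible. Final partition (7 blocks): {F,K} | {B} | {D,L} | {G} | {H,J} | {A} | {C}.

7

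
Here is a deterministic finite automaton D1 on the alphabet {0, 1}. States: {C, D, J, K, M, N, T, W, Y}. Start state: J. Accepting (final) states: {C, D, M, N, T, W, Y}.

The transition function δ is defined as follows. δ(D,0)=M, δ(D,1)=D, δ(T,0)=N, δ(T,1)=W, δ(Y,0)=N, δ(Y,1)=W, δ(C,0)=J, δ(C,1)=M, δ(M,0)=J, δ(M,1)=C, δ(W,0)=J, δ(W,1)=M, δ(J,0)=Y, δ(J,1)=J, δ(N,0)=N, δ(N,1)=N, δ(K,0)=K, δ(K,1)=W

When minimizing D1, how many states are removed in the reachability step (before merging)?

Starting at J and following transitions, the reachable set is {C, J, M, N, W, Y}. That leaves D, K, T unreachable — 3 in total.

3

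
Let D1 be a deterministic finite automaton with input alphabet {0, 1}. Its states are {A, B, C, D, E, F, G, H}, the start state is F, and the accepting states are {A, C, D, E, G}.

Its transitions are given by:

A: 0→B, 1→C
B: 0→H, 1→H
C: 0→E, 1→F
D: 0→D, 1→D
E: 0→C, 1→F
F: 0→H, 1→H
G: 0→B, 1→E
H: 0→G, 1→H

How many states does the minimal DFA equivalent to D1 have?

4

First remove the unreachable states {A,D}; 6 states remain.
Start with accepting vs non-accepting: {C,E,G} | {B,F,H}.
Refine {C,E,G} on symbol 0: members go to different blocks, giving {C,E} and {G}.
Split {B,F,H} by δ(·,0) → {B,F} and {H}.
Stable partition: {C,E} | {B,F} | {G} | {H} — 4 equivalence classes.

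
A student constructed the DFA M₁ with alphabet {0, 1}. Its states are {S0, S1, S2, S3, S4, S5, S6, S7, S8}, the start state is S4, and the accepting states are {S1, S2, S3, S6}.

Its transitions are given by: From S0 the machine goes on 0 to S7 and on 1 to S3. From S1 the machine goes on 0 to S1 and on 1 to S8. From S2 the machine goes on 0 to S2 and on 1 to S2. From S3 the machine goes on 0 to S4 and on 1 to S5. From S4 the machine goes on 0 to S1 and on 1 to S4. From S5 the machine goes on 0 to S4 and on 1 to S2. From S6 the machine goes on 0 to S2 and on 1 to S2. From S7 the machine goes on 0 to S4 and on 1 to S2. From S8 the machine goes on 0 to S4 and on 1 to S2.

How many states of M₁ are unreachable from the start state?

5

Starting at S4 and following transitions, the reachable set is {S1, S2, S4, S8}. That leaves S0, S3, S5, S6, S7 unreachable — 5 in total.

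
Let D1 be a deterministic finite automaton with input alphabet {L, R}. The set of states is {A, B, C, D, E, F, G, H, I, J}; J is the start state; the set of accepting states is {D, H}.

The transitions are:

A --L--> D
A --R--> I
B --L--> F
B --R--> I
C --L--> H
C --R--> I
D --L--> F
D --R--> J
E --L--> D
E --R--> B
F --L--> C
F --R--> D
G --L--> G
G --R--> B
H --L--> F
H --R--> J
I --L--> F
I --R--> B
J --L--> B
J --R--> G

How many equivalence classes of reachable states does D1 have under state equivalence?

Reachable states from the start: {B,C,D,F,G,H,I,J}. Unreachable: {A,E} — drop them.
P0 = {D,H} | {B,C,F,G,I,J}.
On input L, block {B,C,F,G,I,J} splits into {B,F,G,I,J} and {C}.
Split {B,F,G,I,J} by δ(·,L) → {B,G,I,J} and {F}.
On input L, block {B,G,I,J} splits into {B,I} and {G,J}.
Refine {G,J} on symbol L: members go to different blocks, giving {G} and {J}.
Stable partition: {D,H} | {B,I} | {C} | {F} | {G} | {J} — 6 equivalence classes.

6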